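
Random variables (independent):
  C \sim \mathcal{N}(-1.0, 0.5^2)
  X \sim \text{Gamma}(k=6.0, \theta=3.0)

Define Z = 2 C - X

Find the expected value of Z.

E[Z] = 2*E[C] - 1*E[X]
E[C] = -1
E[X] = 18
E[Z] = 2*(-1) - 1*18 = -20

-20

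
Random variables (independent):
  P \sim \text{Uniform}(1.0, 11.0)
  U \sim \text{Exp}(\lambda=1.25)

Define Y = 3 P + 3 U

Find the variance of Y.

For independent RVs: Var(aX + bY) = a²Var(X) + b²Var(Y)
Var(P) = 8.3333333
Var(U) = 0.64
Var(Y) = 3²*8.3333333 + 3²*0.64
= 9*8.3333333 + 9*0.64 = 80.76

80.76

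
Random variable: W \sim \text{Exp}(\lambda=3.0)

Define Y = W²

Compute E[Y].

Using E[X²] = Var(X) + (E[X])²:
E[W] = 0.33333333
Var(W) = 1/3.0^2 = 0.11111111
E[W²] = 0.11111111 + 0.33333333² = 0.11111111 + 0.11111111 = 0.22222222

0.22222222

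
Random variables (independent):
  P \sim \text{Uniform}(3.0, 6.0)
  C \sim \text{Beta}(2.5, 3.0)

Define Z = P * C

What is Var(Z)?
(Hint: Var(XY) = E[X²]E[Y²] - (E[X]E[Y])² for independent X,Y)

Var(XY) = E[X²]E[Y²] - (E[X]E[Y])²
E[P] = 4.5, Var(P) = 0.75
E[C] = 0.45454545, Var(C) = 0.038143675
E[P²] = 0.75 + 4.5² = 21
E[C²] = 0.038143675 + 0.45454545² = 0.24475524
Var(Z) = 21*0.24475524 - (4.5*0.45454545)²
= 5.1398601 - 4.1838843 = 0.95597584

0.95597584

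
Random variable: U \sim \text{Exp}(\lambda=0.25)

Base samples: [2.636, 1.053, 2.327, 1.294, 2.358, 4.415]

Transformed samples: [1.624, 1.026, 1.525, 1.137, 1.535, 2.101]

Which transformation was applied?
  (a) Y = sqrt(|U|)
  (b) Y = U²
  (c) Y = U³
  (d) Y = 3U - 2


Checking option (a) Y = sqrt(|U|):
  U = 2.636 -> Y = 1.624 ✓
  U = 1.053 -> Y = 1.026 ✓
  U = 2.327 -> Y = 1.525 ✓
All samples match this transformation.

(a) sqrt(|U|)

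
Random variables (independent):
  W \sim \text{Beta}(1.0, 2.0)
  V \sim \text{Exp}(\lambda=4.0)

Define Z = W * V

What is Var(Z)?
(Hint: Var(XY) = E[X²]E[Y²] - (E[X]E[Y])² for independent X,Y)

Var(XY) = E[X²]E[Y²] - (E[X]E[Y])²
E[W] = 0.33333333, Var(W) = 0.055555556
E[V] = 0.25, Var(V) = 0.0625
E[W²] = 0.055555556 + 0.33333333² = 0.16666667
E[V²] = 0.0625 + 0.25² = 0.125
Var(Z) = 0.16666667*0.125 - (0.33333333*0.25)²
= 0.020833333 - 0.0069444444 = 0.013888889

0.013888889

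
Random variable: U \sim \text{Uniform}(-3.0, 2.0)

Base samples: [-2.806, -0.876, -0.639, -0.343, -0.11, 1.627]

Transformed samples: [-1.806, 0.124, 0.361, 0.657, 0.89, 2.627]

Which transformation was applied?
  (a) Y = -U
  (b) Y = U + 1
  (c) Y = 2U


Checking option (b) Y = U + 1:
  U = -2.806 -> Y = -1.806 ✓
  U = -0.876 -> Y = 0.124 ✓
  U = -0.639 -> Y = 0.361 ✓
All samples match this transformation.

(b) U + 1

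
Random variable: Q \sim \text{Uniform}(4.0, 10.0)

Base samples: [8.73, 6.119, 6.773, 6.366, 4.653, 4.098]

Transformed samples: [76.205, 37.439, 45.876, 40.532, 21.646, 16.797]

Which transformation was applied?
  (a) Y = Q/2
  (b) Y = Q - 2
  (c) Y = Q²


Checking option (c) Y = Q²:
  Q = 8.73 -> Y = 76.205 ✓
  Q = 6.119 -> Y = 37.439 ✓
  Q = 6.773 -> Y = 45.876 ✓
All samples match this transformation.

(c) Q²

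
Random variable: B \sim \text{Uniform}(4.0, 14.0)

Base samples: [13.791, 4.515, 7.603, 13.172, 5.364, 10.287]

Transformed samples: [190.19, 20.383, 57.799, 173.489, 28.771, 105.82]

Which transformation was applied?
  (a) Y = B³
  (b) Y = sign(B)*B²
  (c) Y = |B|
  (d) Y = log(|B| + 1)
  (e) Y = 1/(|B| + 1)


Checking option (b) Y = sign(B)*B²:
  B = 13.791 -> Y = 190.19 ✓
  B = 4.515 -> Y = 20.383 ✓
  B = 7.603 -> Y = 57.799 ✓
All samples match this transformation.

(b) sign(B)*B²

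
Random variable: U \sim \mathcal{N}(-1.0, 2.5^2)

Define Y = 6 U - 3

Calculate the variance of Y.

For Y = aU + b: Var(Y) = a² * Var(U)
Var(U) = 2.5^2 = 6.25
Var(Y) = 6² * 6.25 = 36 * 6.25 = 225

225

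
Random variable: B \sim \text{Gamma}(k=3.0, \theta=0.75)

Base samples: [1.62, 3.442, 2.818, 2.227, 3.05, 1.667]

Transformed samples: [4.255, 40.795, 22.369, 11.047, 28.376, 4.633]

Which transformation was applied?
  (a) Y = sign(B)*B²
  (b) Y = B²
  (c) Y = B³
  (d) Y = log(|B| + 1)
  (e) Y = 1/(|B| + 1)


Checking option (c) Y = B³:
  B = 1.62 -> Y = 4.255 ✓
  B = 3.442 -> Y = 40.795 ✓
  B = 2.818 -> Y = 22.369 ✓
All samples match this transformation.

(c) B³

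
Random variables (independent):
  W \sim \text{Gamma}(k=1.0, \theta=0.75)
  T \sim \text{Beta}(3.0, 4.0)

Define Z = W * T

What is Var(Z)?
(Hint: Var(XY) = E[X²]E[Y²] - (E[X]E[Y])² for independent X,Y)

Var(XY) = E[X²]E[Y²] - (E[X]E[Y])²
E[W] = 0.75, Var(W) = 0.5625
E[T] = 0.42857143, Var(T) = 0.030612245
E[W²] = 0.5625 + 0.75² = 1.125
E[T²] = 0.030612245 + 0.42857143² = 0.21428571
Var(Z) = 1.125*0.21428571 - (0.75*0.42857143)²
= 0.24107143 - 0.10331633 = 0.1377551

0.1377551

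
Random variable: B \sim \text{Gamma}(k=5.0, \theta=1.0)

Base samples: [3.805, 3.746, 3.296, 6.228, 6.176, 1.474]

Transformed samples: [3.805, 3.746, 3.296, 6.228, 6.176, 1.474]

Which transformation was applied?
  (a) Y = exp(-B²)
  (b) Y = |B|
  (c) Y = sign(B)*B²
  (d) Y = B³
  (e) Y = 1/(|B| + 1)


Checking option (b) Y = |B|:
  B = 3.805 -> Y = 3.805 ✓
  B = 3.746 -> Y = 3.746 ✓
  B = 3.296 -> Y = 3.296 ✓
All samples match this transformation.

(b) |B|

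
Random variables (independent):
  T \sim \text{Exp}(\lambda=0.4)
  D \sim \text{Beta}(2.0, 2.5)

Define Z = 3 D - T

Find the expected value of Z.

E[Z] = -1*E[T] + 3*E[D]
E[T] = 2.5
E[D] = 0.44444444
E[Z] = -1*2.5 + 3*0.44444444 = -1.1666667

-1.1666667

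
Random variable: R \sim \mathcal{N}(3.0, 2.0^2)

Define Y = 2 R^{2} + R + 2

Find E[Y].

E[Y] = 2*E[R²] + 1*E[R] + 2
E[R] = 3
E[R²] = Var(R) + (E[R])² = 4 + 9 = 13
E[Y] = 2*13 + 1*3 + 2 = 31

31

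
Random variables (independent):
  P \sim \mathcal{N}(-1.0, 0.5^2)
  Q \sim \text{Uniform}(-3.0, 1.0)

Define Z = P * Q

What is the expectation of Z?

For independent RVs: E[XY] = E[X]*E[Y]
E[P] = -1
E[Q] = -1
E[Z] = -1 * (-1) = 1

1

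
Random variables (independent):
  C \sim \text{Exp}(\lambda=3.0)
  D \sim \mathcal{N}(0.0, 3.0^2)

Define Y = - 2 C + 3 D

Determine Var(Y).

For independent RVs: Var(aX + bY) = a²Var(X) + b²Var(Y)
Var(C) = 0.11111111
Var(D) = 9
Var(Y) = (-2)²*0.11111111 + 3²*9
= 4*0.11111111 + 9*9 = 81.444444

81.444444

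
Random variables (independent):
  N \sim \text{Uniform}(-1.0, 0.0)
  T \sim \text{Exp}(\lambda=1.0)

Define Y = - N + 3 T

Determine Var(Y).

For independent RVs: Var(aX + bY) = a²Var(X) + b²Var(Y)
Var(N) = 0.083333333
Var(T) = 1
Var(Y) = (-1)²*0.083333333 + 3²*1
= 1*0.083333333 + 9*1 = 9.0833333

9.0833333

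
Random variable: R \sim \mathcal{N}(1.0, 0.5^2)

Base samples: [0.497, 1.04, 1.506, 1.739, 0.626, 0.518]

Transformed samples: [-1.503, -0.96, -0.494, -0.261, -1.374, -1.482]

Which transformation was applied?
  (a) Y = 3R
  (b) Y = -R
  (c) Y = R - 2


Checking option (c) Y = R - 2:
  R = 0.497 -> Y = -1.503 ✓
  R = 1.04 -> Y = -0.96 ✓
  R = 1.506 -> Y = -0.494 ✓
All samples match this transformation.

(c) R - 2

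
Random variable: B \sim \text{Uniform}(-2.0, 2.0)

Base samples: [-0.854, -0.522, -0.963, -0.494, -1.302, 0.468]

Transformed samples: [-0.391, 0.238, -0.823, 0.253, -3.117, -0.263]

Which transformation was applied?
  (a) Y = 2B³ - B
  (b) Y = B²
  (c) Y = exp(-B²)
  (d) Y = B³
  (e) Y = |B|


Checking option (a) Y = 2B³ - B:
  B = -0.854 -> Y = -0.391 ✓
  B = -0.522 -> Y = 0.238 ✓
  B = -0.963 -> Y = -0.823 ✓
All samples match this transformation.

(a) 2B³ - B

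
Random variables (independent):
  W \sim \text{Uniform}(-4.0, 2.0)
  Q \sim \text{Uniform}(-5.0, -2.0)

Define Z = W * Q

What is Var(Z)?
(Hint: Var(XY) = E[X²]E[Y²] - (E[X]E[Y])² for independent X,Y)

Var(XY) = E[X²]E[Y²] - (E[X]E[Y])²
E[W] = -1, Var(W) = 3
E[Q] = -3.5, Var(Q) = 0.75
E[W²] = 3 + (-1)² = 4
E[Q²] = 0.75 + (-3.5)² = 13
Var(Z) = 4*13 - (-1*(-3.5))²
= 52 - 12.25 = 39.75

39.75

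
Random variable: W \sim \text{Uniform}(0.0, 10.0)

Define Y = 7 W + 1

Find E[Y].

For Y = 7W + 1:
E[Y] = 7 * E[W] + 1
E[W] = (0 + 10)/2 = 5
E[Y] = 7 * 5 + 1 = 36

36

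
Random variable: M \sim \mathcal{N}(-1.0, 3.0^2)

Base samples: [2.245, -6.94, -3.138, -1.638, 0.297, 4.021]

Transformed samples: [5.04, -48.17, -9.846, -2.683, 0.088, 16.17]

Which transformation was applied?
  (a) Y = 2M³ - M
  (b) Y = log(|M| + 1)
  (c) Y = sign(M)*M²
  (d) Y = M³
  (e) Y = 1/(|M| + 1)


Checking option (c) Y = sign(M)*M²:
  M = 2.245 -> Y = 5.04 ✓
  M = -6.94 -> Y = -48.17 ✓
  M = -3.138 -> Y = -9.846 ✓
All samples match this transformation.

(c) sign(M)*M²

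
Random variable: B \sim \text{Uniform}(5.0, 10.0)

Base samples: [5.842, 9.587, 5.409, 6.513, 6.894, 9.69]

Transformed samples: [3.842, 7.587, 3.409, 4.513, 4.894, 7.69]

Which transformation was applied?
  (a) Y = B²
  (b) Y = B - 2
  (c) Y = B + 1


Checking option (b) Y = B - 2:
  B = 5.842 -> Y = 3.842 ✓
  B = 9.587 -> Y = 7.587 ✓
  B = 5.409 -> Y = 3.409 ✓
All samples match this transformation.

(b) B - 2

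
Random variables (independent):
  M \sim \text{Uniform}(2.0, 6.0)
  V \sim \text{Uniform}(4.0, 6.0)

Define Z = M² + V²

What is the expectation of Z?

E[Z] = E[M²] + E[V²]
E[M²] = Var(M) + E[M]² = 1.3333333 + 16 = 17.333333
E[V²] = Var(V) + E[V]² = 0.33333333 + 25 = 25.333333
E[Z] = 17.333333 + 25.333333 = 42.666667

42.666667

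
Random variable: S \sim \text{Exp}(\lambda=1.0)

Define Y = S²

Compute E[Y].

Using E[X²] = Var(X) + (E[X])²:
E[S] = 1
Var(S) = 1/1.0^2 = 1
E[S²] = 1 + 1² = 1 + 1 = 2

2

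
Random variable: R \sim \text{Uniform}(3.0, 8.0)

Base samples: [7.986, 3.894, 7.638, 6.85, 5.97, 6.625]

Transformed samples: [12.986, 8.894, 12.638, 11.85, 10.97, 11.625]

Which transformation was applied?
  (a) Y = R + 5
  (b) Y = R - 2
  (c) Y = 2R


Checking option (a) Y = R + 5:
  R = 7.986 -> Y = 12.986 ✓
  R = 3.894 -> Y = 8.894 ✓
  R = 7.638 -> Y = 12.638 ✓
All samples match this transformation.

(a) R + 5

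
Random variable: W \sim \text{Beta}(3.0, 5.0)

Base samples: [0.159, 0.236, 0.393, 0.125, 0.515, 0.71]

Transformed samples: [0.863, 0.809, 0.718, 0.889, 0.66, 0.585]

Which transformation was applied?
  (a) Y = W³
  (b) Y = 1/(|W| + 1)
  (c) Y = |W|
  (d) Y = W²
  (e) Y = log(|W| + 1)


Checking option (b) Y = 1/(|W| + 1):
  W = 0.159 -> Y = 0.863 ✓
  W = 0.236 -> Y = 0.809 ✓
  W = 0.393 -> Y = 0.718 ✓
All samples match this transformation.

(b) 1/(|W| + 1)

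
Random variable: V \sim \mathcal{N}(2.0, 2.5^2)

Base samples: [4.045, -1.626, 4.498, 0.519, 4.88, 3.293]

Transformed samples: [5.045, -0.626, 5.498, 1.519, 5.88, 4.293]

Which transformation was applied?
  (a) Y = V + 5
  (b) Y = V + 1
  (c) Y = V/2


Checking option (b) Y = V + 1:
  V = 4.045 -> Y = 5.045 ✓
  V = -1.626 -> Y = -0.626 ✓
  V = 4.498 -> Y = 5.498 ✓
All samples match this transformation.

(b) V + 1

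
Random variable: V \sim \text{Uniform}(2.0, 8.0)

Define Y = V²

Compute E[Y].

E[V²] = Var(V) + (E[V])² = 3 + 25 = 28

28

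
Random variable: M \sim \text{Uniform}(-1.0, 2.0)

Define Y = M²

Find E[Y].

Using E[X²] = Var(X) + (E[X])²:
E[M] = 0.5
Var(M) = (2 + 1)^2/12 = 0.75
E[M²] = 0.75 + 0.5² = 0.75 + 0.25 = 1

1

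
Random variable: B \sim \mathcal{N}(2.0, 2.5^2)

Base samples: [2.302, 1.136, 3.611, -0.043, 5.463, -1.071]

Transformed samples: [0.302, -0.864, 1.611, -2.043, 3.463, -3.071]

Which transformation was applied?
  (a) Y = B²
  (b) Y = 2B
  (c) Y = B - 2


Checking option (c) Y = B - 2:
  B = 2.302 -> Y = 0.302 ✓
  B = 1.136 -> Y = -0.864 ✓
  B = 3.611 -> Y = 1.611 ✓
All samples match this transformation.

(c) B - 2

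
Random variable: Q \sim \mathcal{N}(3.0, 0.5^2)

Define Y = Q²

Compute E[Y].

Using E[X²] = Var(X) + (E[X])²:
E[Q] = 3
Var(Q) = 0.5^2 = 0.25
E[Q²] = 0.25 + 3² = 0.25 + 9 = 9.25

9.25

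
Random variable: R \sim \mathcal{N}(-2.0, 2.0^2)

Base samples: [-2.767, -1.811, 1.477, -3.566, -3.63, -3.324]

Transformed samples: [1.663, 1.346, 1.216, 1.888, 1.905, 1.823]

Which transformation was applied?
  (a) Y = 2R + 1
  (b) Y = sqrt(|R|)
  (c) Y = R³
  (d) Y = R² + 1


Checking option (b) Y = sqrt(|R|):
  R = -2.767 -> Y = 1.663 ✓
  R = -1.811 -> Y = 1.346 ✓
  R = 1.477 -> Y = 1.216 ✓
All samples match this transformation.

(b) sqrt(|R|)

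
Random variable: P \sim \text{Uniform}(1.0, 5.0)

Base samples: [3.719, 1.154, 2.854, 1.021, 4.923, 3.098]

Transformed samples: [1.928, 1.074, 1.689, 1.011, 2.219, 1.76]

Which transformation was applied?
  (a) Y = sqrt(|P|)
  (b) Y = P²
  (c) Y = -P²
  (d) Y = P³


Checking option (a) Y = sqrt(|P|):
  P = 3.719 -> Y = 1.928 ✓
  P = 1.154 -> Y = 1.074 ✓
  P = 2.854 -> Y = 1.689 ✓
All samples match this transformation.

(a) sqrt(|P|)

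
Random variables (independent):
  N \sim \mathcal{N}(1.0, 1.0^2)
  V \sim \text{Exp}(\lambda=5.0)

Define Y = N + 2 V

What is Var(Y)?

For independent RVs: Var(aX + bY) = a²Var(X) + b²Var(Y)
Var(N) = 1
Var(V) = 0.04
Var(Y) = 1²*1 + 2²*0.04
= 1*1 + 4*0.04 = 1.16

1.16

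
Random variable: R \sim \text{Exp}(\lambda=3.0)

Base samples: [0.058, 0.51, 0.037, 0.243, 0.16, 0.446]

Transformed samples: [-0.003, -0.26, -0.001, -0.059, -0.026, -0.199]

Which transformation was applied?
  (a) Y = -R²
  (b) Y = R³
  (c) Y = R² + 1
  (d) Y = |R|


Checking option (a) Y = -R²:
  R = 0.058 -> Y = -0.003 ✓
  R = 0.51 -> Y = -0.26 ✓
  R = 0.037 -> Y = -0.001 ✓
All samples match this transformation.

(a) -R²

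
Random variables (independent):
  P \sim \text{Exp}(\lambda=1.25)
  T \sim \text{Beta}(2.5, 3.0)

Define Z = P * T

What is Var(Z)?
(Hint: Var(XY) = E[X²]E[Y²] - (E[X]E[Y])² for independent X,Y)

Var(XY) = E[X²]E[Y²] - (E[X]E[Y])²
E[P] = 0.8, Var(P) = 0.64
E[T] = 0.45454545, Var(T) = 0.038143675
E[P²] = 0.64 + 0.8² = 1.28
E[T²] = 0.038143675 + 0.45454545² = 0.24475524
Var(Z) = 1.28*0.24475524 - (0.8*0.45454545)²
= 0.31328671 - 0.1322314 = 0.18105531

0.18105531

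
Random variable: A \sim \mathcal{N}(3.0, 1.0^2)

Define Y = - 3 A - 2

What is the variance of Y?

For Y = aA + b: Var(Y) = a² * Var(A)
Var(A) = 1.0^2 = 1
Var(Y) = (-3)² * 1 = 9 * 1 = 9

9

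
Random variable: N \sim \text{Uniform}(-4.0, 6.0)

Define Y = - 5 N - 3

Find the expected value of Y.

For Y = -5N - 3:
E[Y] = -5 * E[N] - 3
E[N] = (-4 + 6)/2 = 1
E[Y] = -5 * 1 - 3 = -8

-8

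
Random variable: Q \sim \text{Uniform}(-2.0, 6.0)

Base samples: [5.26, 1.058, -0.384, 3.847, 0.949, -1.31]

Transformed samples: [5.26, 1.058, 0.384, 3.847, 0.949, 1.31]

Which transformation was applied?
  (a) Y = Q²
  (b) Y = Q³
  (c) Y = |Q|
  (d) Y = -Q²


Checking option (c) Y = |Q|:
  Q = 5.26 -> Y = 5.26 ✓
  Q = 1.058 -> Y = 1.058 ✓
  Q = -0.384 -> Y = 0.384 ✓
All samples match this transformation.

(c) |Q|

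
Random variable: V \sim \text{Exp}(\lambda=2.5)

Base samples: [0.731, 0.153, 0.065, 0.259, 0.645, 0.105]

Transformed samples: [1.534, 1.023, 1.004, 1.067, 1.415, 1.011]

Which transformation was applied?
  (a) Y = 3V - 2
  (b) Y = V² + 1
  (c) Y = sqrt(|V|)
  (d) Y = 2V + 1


Checking option (b) Y = V² + 1:
  V = 0.731 -> Y = 1.534 ✓
  V = 0.153 -> Y = 1.023 ✓
  V = 0.065 -> Y = 1.004 ✓
All samples match this transformation.

(b) V² + 1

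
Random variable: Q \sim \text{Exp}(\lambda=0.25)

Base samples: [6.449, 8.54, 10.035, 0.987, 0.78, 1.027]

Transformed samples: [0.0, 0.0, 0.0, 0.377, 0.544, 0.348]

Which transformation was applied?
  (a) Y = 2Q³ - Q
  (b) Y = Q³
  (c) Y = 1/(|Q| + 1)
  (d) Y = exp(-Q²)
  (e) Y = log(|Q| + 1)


Checking option (d) Y = exp(-Q²):
  Q = 6.449 -> Y = 0.0 ✓
  Q = 8.54 -> Y = 0.0 ✓
  Q = 10.035 -> Y = 0.0 ✓
All samples match this transformation.

(d) exp(-Q²)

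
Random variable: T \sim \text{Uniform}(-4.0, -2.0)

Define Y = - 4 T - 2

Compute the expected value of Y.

For Y = -4T - 2:
E[Y] = -4 * E[T] - 2
E[T] = (-4 - 2)/2 = -3
E[Y] = -4 * (-3) - 2 = 10

10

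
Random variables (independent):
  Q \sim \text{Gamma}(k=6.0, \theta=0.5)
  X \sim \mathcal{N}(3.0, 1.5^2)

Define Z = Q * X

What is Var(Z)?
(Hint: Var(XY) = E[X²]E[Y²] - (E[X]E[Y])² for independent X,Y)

Var(XY) = E[X²]E[Y²] - (E[X]E[Y])²
E[Q] = 3, Var(Q) = 1.5
E[X] = 3, Var(X) = 2.25
E[Q²] = 1.5 + 3² = 10.5
E[X²] = 2.25 + 3² = 11.25
Var(Z) = 10.5*11.25 - (3*3)²
= 118.125 - 81 = 37.125

37.125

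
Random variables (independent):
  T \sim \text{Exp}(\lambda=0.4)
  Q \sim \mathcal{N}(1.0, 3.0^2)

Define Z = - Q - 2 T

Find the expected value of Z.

E[Z] = -2*E[T] - 1*E[Q]
E[T] = 2.5
E[Q] = 1
E[Z] = -2*2.5 - 1*1 = -6

-6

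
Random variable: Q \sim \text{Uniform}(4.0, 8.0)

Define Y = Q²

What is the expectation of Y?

Using E[X²] = Var(X) + (E[X])²:
E[Q] = 6
Var(Q) = (8 - 4)^2/12 = 1.3333333
E[Q²] = 1.3333333 + 6² = 1.3333333 + 36 = 37.333333

37.333333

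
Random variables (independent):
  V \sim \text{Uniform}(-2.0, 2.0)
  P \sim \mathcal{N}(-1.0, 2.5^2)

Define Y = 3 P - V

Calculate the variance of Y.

For independent RVs: Var(aX + bY) = a²Var(X) + b²Var(Y)
Var(V) = 1.3333333
Var(P) = 6.25
Var(Y) = (-1)²*1.3333333 + 3²*6.25
= 1*1.3333333 + 9*6.25 = 57.583333

57.583333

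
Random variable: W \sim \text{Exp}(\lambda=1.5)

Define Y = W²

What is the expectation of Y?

Using E[X²] = Var(X) + (E[X])²:
E[W] = 0.66666667
Var(W) = 1/1.5^2 = 0.44444444
E[W²] = 0.44444444 + 0.66666667² = 0.44444444 + 0.44444444 = 0.88888889

0.88888889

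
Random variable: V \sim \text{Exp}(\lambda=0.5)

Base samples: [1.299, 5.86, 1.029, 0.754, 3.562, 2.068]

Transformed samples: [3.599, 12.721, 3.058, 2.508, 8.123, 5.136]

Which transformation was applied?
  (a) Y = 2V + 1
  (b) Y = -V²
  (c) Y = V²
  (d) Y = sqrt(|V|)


Checking option (a) Y = 2V + 1:
  V = 1.299 -> Y = 3.599 ✓
  V = 5.86 -> Y = 12.721 ✓
  V = 1.029 -> Y = 3.058 ✓
All samples match this transformation.

(a) 2V + 1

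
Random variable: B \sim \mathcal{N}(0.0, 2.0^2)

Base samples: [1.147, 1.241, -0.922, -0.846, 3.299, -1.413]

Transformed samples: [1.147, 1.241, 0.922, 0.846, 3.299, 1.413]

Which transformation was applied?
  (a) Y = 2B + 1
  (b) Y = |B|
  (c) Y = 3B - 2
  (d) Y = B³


Checking option (b) Y = |B|:
  B = 1.147 -> Y = 1.147 ✓
  B = 1.241 -> Y = 1.241 ✓
  B = -0.922 -> Y = 0.922 ✓
All samples match this transformation.

(b) |B|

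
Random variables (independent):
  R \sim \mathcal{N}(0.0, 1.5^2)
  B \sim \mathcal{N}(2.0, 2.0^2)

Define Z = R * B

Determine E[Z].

For independent RVs: E[XY] = E[X]*E[Y]
E[R] = 0
E[B] = 2
E[Z] = 0 * 2 = 0

0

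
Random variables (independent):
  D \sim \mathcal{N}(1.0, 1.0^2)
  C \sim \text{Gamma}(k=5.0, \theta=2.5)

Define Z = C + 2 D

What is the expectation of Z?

E[Z] = 2*E[D] + 1*E[C]
E[D] = 1
E[C] = 12.5
E[Z] = 2*1 + 1*12.5 = 14.5

14.5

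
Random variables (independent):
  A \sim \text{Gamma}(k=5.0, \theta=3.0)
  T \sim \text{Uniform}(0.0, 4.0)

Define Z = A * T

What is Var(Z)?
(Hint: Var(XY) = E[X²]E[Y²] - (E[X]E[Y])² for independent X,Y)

Var(XY) = E[X²]E[Y²] - (E[X]E[Y])²
E[A] = 15, Var(A) = 45
E[T] = 2, Var(T) = 1.3333333
E[A²] = 45 + 15² = 270
E[T²] = 1.3333333 + 2² = 5.3333333
Var(Z) = 270*5.3333333 - (15*2)²
= 1440 - 900 = 540

540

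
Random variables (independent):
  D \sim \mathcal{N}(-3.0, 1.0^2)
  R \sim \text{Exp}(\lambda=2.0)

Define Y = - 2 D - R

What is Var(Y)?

For independent RVs: Var(aX + bY) = a²Var(X) + b²Var(Y)
Var(D) = 1
Var(R) = 0.25
Var(Y) = (-2)²*1 + (-1)²*0.25
= 4*1 + 1*0.25 = 4.25

4.25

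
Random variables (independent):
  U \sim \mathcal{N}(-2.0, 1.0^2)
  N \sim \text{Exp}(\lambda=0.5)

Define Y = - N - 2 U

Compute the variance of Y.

For independent RVs: Var(aX + bY) = a²Var(X) + b²Var(Y)
Var(U) = 1
Var(N) = 4
Var(Y) = (-2)²*1 + (-1)²*4
= 4*1 + 1*4 = 8

8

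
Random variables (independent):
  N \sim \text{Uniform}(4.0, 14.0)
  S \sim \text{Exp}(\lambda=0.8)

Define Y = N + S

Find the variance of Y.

For independent RVs: Var(aX + bY) = a²Var(X) + b²Var(Y)
Var(N) = 8.3333333
Var(S) = 1.5625
Var(Y) = 1²*8.3333333 + 1²*1.5625
= 1*8.3333333 + 1*1.5625 = 9.8958333

9.8958333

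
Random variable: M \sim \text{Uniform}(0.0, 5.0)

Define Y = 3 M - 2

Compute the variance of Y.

For Y = aM + b: Var(Y) = a² * Var(M)
Var(M) = (5 - 0)^2/12 = 2.0833333
Var(Y) = 3² * 2.0833333 = 9 * 2.0833333 = 18.75

18.75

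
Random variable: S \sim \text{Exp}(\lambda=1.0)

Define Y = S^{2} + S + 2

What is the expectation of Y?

E[Y] = 1*E[S²] + 1*E[S] + 2
E[S] = 1
E[S²] = Var(S) + (E[S])² = 1 + 1 = 2
E[Y] = 1*2 + 1*1 + 2 = 5

5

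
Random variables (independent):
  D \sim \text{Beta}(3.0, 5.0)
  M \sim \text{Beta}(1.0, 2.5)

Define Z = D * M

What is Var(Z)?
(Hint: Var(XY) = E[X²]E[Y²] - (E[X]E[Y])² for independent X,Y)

Var(XY) = E[X²]E[Y²] - (E[X]E[Y])²
E[D] = 0.375, Var(D) = 0.026041667
E[M] = 0.28571429, Var(M) = 0.045351474
E[D²] = 0.026041667 + 0.375² = 0.16666667
E[M²] = 0.045351474 + 0.28571429² = 0.12698413
Var(Z) = 0.16666667*0.12698413 - (0.375*0.28571429)²
= 0.021164021 - 0.011479592 = 0.0096844293

0.0096844293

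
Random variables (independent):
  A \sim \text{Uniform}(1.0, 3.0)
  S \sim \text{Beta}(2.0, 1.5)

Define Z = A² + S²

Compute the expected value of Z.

E[Z] = E[A²] + E[S²]
E[A²] = Var(A) + E[A]² = 0.33333333 + 4 = 4.3333333
E[S²] = Var(S) + E[S]² = 0.054421769 + 0.32653061 = 0.38095238
E[Z] = 4.3333333 + 0.38095238 = 4.7142857

4.7142857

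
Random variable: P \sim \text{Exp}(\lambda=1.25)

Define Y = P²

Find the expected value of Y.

Using E[X²] = Var(X) + (E[X])²:
E[P] = 0.8
Var(P) = 1/1.25^2 = 0.64
E[P²] = 0.64 + 0.8² = 0.64 + 0.64 = 1.28

1.28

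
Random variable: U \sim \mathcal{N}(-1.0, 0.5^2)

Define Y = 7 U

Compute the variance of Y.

For Y = aU + b: Var(Y) = a² * Var(U)
Var(U) = 0.5^2 = 0.25
Var(Y) = 7² * 0.25 = 49 * 0.25 = 12.25

12.25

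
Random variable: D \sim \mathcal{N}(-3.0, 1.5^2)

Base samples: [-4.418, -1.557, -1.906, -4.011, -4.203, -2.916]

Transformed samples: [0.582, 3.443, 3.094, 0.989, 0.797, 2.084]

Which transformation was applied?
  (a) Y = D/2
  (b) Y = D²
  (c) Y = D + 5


Checking option (c) Y = D + 5:
  D = -4.418 -> Y = 0.582 ✓
  D = -1.557 -> Y = 3.443 ✓
  D = -1.906 -> Y = 3.094 ✓
All samples match this transformation.

(c) D + 5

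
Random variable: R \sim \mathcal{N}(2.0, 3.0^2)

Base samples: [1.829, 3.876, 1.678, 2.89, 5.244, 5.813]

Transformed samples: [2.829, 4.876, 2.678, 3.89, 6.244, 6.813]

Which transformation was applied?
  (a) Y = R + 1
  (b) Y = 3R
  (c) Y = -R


Checking option (a) Y = R + 1:
  R = 1.829 -> Y = 2.829 ✓
  R = 3.876 -> Y = 4.876 ✓
  R = 1.678 -> Y = 2.678 ✓
All samples match this transformation.

(a) R + 1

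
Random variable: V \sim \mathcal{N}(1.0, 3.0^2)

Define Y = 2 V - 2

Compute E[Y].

For Y = 2V - 2:
E[Y] = 2 * E[V] - 2
E[V] = 1.0 = 1
E[Y] = 2 * 1 - 2 = 0

0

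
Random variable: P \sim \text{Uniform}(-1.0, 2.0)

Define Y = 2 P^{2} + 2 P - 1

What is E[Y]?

E[Y] = 2*E[P²] + 2*E[P] - 1
E[P] = 0.5
E[P²] = Var(P) + (E[P])² = 0.75 + 0.25 = 1
E[Y] = 2*1 + 2*0.5 - 1 = 2

2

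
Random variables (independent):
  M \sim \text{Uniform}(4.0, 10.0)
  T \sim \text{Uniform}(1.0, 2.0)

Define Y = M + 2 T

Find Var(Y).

For independent RVs: Var(aX + bY) = a²Var(X) + b²Var(Y)
Var(M) = 3
Var(T) = 0.083333333
Var(Y) = 1²*3 + 2²*0.083333333
= 1*3 + 4*0.083333333 = 3.3333333

3.3333333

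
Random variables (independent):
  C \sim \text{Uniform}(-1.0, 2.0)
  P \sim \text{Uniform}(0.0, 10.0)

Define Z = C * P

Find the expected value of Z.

For independent RVs: E[XY] = E[X]*E[Y]
E[C] = 0.5
E[P] = 5
E[Z] = 0.5 * 5 = 2.5

2.5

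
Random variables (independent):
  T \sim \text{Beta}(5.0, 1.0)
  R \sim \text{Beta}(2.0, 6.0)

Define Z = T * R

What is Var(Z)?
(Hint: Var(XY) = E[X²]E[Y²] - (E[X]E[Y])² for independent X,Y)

Var(XY) = E[X²]E[Y²] - (E[X]E[Y])²
E[T] = 0.83333333, Var(T) = 0.01984127
E[R] = 0.25, Var(R) = 0.020833333
E[T²] = 0.01984127 + 0.83333333² = 0.71428571
E[R²] = 0.020833333 + 0.25² = 0.083333333
Var(Z) = 0.71428571*0.083333333 - (0.83333333*0.25)²
= 0.05952381 - 0.043402778 = 0.016121032

0.016121032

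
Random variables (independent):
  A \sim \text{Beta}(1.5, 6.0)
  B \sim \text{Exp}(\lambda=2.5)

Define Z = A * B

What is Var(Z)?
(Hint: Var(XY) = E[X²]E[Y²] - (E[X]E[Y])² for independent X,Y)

Var(XY) = E[X²]E[Y²] - (E[X]E[Y])²
E[A] = 0.2, Var(A) = 0.018823529
E[B] = 0.4, Var(B) = 0.16
E[A²] = 0.018823529 + 0.2² = 0.058823529
E[B²] = 0.16 + 0.4² = 0.32
Var(Z) = 0.058823529*0.32 - (0.2*0.4)²
= 0.018823529 - 0.0064 = 0.012423529

0.012423529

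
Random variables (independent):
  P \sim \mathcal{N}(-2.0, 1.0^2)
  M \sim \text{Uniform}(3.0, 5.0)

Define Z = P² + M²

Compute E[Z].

E[Z] = E[P²] + E[M²]
E[P²] = Var(P) + E[P]² = 1 + 4 = 5
E[M²] = Var(M) + E[M]² = 0.33333333 + 16 = 16.333333
E[Z] = 5 + 16.333333 = 21.333333

21.333333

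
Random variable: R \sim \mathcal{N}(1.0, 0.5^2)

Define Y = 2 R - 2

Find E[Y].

For Y = 2R - 2:
E[Y] = 2 * E[R] - 2
E[R] = 1.0 = 1
E[Y] = 2 * 1 - 2 = 0

0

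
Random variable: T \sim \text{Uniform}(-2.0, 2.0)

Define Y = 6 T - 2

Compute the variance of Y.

For Y = aT + b: Var(Y) = a² * Var(T)
Var(T) = (2 + 2)^2/12 = 1.3333333
Var(Y) = 6² * 1.3333333 = 36 * 1.3333333 = 48

48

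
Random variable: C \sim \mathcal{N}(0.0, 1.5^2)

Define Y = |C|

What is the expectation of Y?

For X ~ N(0, 1.5²), E[|X|] = sigma * sqrt(2/pi)
= 1.5 * sqrt(2/pi) = 1.1968268

1.1968268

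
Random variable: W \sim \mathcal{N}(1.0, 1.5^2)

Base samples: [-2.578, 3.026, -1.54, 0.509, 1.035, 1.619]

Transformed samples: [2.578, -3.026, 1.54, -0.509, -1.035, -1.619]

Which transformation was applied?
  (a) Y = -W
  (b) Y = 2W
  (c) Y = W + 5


Checking option (a) Y = -W:
  W = -2.578 -> Y = 2.578 ✓
  W = 3.026 -> Y = -3.026 ✓
  W = -1.54 -> Y = 1.54 ✓
All samples match this transformation.

(a) -W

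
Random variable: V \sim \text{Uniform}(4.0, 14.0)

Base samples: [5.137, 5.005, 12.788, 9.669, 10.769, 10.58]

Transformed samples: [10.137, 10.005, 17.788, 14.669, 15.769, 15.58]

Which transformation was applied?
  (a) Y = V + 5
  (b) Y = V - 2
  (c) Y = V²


Checking option (a) Y = V + 5:
  V = 5.137 -> Y = 10.137 ✓
  V = 5.005 -> Y = 10.005 ✓
  V = 12.788 -> Y = 17.788 ✓
All samples match this transformation.

(a) V + 5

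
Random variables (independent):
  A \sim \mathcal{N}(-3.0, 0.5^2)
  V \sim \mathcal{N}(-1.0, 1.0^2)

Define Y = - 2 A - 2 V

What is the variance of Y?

For independent RVs: Var(aX + bY) = a²Var(X) + b²Var(Y)
Var(A) = 0.25
Var(V) = 1
Var(Y) = (-2)²*0.25 + (-2)²*1
= 4*0.25 + 4*1 = 5

5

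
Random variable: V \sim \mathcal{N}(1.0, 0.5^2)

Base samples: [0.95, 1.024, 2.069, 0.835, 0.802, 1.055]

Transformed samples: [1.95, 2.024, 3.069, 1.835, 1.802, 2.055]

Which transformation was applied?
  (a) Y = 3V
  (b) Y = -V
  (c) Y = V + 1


Checking option (c) Y = V + 1:
  V = 0.95 -> Y = 1.95 ✓
  V = 1.024 -> Y = 2.024 ✓
  V = 2.069 -> Y = 3.069 ✓
All samples match this transformation.

(c) V + 1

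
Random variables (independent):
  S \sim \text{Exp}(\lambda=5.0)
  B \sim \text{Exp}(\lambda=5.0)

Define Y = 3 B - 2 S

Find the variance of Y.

For independent RVs: Var(aX + bY) = a²Var(X) + b²Var(Y)
Var(S) = 0.04
Var(B) = 0.04
Var(Y) = (-2)²*0.04 + 3²*0.04
= 4*0.04 + 9*0.04 = 0.52

0.52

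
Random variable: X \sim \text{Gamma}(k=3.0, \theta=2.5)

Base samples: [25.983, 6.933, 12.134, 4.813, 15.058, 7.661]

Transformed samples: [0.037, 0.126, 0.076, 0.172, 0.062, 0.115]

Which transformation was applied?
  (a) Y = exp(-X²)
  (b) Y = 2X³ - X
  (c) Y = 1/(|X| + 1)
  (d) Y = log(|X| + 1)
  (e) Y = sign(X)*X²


Checking option (c) Y = 1/(|X| + 1):
  X = 25.983 -> Y = 0.037 ✓
  X = 6.933 -> Y = 0.126 ✓
  X = 12.134 -> Y = 0.076 ✓
All samples match this transformation.

(c) 1/(|X| + 1)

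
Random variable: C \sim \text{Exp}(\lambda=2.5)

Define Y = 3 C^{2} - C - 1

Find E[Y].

E[Y] = 3*E[C²] - 1*E[C] - 1
E[C] = 0.4
E[C²] = Var(C) + (E[C])² = 0.16 + 0.16 = 0.32
E[Y] = 3*0.32 - 1*0.4 - 1 = -0.44

-0.44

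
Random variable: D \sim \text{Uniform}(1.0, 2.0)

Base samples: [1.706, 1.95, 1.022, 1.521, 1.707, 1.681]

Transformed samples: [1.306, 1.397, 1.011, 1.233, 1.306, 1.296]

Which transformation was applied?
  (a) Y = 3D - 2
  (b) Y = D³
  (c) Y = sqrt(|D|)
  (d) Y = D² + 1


Checking option (c) Y = sqrt(|D|):
  D = 1.706 -> Y = 1.306 ✓
  D = 1.95 -> Y = 1.397 ✓
  D = 1.022 -> Y = 1.011 ✓
All samples match this transformation.

(c) sqrt(|D|)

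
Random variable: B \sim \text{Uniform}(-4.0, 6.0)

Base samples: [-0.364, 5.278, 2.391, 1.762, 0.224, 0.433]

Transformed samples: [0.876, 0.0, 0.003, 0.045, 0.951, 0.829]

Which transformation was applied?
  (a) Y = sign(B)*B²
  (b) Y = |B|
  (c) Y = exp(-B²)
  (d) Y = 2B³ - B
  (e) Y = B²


Checking option (c) Y = exp(-B²):
  B = -0.364 -> Y = 0.876 ✓
  B = 5.278 -> Y = 0.0 ✓
  B = 2.391 -> Y = 0.003 ✓
All samples match this transformation.

(c) exp(-B²)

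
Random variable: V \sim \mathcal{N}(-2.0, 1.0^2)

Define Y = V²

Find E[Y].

Using E[X²] = Var(X) + (E[X])²:
E[V] = -2
Var(V) = 1.0^2 = 1
E[V²] = 1 + (-2)² = 1 + 4 = 5

5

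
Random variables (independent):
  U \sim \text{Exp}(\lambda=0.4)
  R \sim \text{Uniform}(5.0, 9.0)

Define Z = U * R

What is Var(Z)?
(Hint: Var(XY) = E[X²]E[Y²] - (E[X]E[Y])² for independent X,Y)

Var(XY) = E[X²]E[Y²] - (E[X]E[Y])²
E[U] = 2.5, Var(U) = 6.25
E[R] = 7, Var(R) = 1.3333333
E[U²] = 6.25 + 2.5² = 12.5
E[R²] = 1.3333333 + 7² = 50.333333
Var(Z) = 12.5*50.333333 - (2.5*7)²
= 629.16667 - 306.25 = 322.91667

322.91667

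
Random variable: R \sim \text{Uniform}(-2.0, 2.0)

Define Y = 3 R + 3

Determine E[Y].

For Y = 3R + 3:
E[Y] = 3 * E[R] + 3
E[R] = (-2 + 2)/2 = 0
E[Y] = 3 * 0 + 3 = 3

3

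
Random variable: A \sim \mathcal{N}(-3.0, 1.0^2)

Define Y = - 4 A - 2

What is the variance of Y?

For Y = aA + b: Var(Y) = a² * Var(A)
Var(A) = 1.0^2 = 1
Var(Y) = (-4)² * 1 = 16 * 1 = 16

16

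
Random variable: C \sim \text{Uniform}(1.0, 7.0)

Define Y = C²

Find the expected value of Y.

E[C²] = Var(C) + (E[C])² = 3 + 16 = 19

19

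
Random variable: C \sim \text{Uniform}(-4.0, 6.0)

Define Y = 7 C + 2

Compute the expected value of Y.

For Y = 7C + 2:
E[Y] = 7 * E[C] + 2
E[C] = (-4 + 6)/2 = 1
E[Y] = 7 * 1 + 2 = 9

9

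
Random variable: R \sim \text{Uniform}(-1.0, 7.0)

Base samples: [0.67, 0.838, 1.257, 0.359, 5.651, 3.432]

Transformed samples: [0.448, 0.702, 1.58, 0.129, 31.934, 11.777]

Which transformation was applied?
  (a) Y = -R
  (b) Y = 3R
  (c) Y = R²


Checking option (c) Y = R²:
  R = 0.67 -> Y = 0.448 ✓
  R = 0.838 -> Y = 0.702 ✓
  R = 1.257 -> Y = 1.58 ✓
All samples match this transformation.

(c) R²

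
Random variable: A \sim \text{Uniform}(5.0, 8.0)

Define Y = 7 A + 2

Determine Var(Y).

For Y = aA + b: Var(Y) = a² * Var(A)
Var(A) = (8 - 5)^2/12 = 0.75
Var(Y) = 7² * 0.75 = 49 * 0.75 = 36.75

36.75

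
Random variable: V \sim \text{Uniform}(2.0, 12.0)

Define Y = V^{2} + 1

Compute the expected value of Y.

E[Y] = 1*E[V²] + 1
E[V] = 7
E[V²] = Var(V) + (E[V])² = 8.3333333 + 49 = 57.333333
E[Y] = 1*57.333333 + 1 = 58.333333

58.333333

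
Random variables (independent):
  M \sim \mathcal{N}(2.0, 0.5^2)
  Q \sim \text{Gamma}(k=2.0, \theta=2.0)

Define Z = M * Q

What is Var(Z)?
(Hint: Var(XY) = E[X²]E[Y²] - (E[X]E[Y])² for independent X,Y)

Var(XY) = E[X²]E[Y²] - (E[X]E[Y])²
E[M] = 2, Var(M) = 0.25
E[Q] = 4, Var(Q) = 8
E[M²] = 0.25 + 2² = 4.25
E[Q²] = 8 + 4² = 24
Var(Z) = 4.25*24 - (2*4)²
= 102 - 64 = 38

38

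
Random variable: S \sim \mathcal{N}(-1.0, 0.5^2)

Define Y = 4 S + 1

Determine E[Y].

For Y = 4S + 1:
E[Y] = 4 * E[S] + 1
E[S] = -1.0 = -1
E[Y] = 4 * (-1) + 1 = -3

-3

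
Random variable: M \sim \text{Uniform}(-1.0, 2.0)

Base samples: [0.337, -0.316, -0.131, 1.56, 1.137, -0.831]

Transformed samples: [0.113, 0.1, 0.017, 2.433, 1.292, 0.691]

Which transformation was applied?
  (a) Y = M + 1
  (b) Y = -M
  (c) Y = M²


Checking option (c) Y = M²:
  M = 0.337 -> Y = 0.113 ✓
  M = -0.316 -> Y = 0.1 ✓
  M = -0.131 -> Y = 0.017 ✓
All samples match this transformation.

(c) M²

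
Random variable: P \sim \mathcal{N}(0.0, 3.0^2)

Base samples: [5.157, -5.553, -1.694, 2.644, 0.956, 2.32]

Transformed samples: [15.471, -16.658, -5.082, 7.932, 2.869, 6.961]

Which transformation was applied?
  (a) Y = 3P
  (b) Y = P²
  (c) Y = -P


Checking option (a) Y = 3P:
  P = 5.157 -> Y = 15.471 ✓
  P = -5.553 -> Y = -16.658 ✓
  P = -1.694 -> Y = -5.082 ✓
All samples match this transformation.

(a) 3P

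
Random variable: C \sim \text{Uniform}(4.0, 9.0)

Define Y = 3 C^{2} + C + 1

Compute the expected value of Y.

E[Y] = 3*E[C²] + 1*E[C] + 1
E[C] = 6.5
E[C²] = Var(C) + (E[C])² = 2.0833333 + 42.25 = 44.333333
E[Y] = 3*44.333333 + 1*6.5 + 1 = 140.5

140.5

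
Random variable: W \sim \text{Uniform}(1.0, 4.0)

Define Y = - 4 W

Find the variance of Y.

For Y = aW + b: Var(Y) = a² * Var(W)
Var(W) = (4 - 1)^2/12 = 0.75
Var(Y) = (-4)² * 0.75 = 16 * 0.75 = 12

12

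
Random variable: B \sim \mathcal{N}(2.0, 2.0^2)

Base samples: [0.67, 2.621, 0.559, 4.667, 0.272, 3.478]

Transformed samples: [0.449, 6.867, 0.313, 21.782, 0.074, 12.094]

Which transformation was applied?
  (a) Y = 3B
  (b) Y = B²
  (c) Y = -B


Checking option (b) Y = B²:
  B = 0.67 -> Y = 0.449 ✓
  B = 2.621 -> Y = 6.867 ✓
  B = 0.559 -> Y = 0.313 ✓
All samples match this transformation.

(b) B²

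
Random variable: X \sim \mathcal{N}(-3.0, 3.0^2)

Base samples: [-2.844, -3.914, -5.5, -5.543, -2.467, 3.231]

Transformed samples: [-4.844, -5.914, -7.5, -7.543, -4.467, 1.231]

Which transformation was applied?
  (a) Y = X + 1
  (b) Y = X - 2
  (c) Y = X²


Checking option (b) Y = X - 2:
  X = -2.844 -> Y = -4.844 ✓
  X = -3.914 -> Y = -5.914 ✓
  X = -5.5 -> Y = -7.5 ✓
All samples match this transformation.

(b) X - 2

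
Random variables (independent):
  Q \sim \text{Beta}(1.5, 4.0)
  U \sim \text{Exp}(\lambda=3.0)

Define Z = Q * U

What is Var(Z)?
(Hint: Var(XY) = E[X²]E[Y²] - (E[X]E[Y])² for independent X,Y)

Var(XY) = E[X²]E[Y²] - (E[X]E[Y])²
E[Q] = 0.27272727, Var(Q) = 0.03051494
E[U] = 0.33333333, Var(U) = 0.11111111
E[Q²] = 0.03051494 + 0.27272727² = 0.1048951
E[U²] = 0.11111111 + 0.33333333² = 0.22222222
Var(Z) = 0.1048951*0.22222222 - (0.27272727*0.33333333)²
= 0.023310023 - 0.0082644628 = 0.015045561

0.015045561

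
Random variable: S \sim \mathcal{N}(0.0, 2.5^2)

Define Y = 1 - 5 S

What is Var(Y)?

For Y = aS + b: Var(Y) = a² * Var(S)
Var(S) = 2.5^2 = 6.25
Var(Y) = (-5)² * 6.25 = 25 * 6.25 = 156.25

156.25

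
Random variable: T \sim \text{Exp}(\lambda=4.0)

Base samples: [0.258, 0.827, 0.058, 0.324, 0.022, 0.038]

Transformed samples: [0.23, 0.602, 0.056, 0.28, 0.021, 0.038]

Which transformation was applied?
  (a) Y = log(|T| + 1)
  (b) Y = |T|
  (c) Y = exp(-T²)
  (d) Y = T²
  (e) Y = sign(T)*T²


Checking option (a) Y = log(|T| + 1):
  T = 0.258 -> Y = 0.23 ✓
  T = 0.827 -> Y = 0.602 ✓
  T = 0.058 -> Y = 0.056 ✓
All samples match this transformation.

(a) log(|T| + 1)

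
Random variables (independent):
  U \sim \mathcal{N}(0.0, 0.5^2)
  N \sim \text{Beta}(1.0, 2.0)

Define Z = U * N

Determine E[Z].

For independent RVs: E[XY] = E[X]*E[Y]
E[U] = 0
E[N] = 0.33333333
E[Z] = 0 * 0.33333333 = 0

0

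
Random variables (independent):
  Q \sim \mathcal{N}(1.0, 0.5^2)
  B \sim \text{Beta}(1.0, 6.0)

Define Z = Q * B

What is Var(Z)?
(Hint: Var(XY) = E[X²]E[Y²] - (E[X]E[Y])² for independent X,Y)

Var(XY) = E[X²]E[Y²] - (E[X]E[Y])²
E[Q] = 1, Var(Q) = 0.25
E[B] = 0.14285714, Var(B) = 0.015306122
E[Q²] = 0.25 + 1² = 1.25
E[B²] = 0.015306122 + 0.14285714² = 0.035714286
Var(Z) = 1.25*0.035714286 - (1*0.14285714)²
= 0.044642857 - 0.020408163 = 0.024234694

0.024234694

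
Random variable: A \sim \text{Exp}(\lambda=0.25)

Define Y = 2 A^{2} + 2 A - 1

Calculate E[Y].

E[Y] = 2*E[A²] + 2*E[A] - 1
E[A] = 4
E[A²] = Var(A) + (E[A])² = 16 + 16 = 32
E[Y] = 2*32 + 2*4 - 1 = 71

71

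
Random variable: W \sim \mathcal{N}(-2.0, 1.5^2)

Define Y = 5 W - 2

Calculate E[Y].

For Y = 5W - 2:
E[Y] = 5 * E[W] - 2
E[W] = -2.0 = -2
E[Y] = 5 * (-2) - 2 = -12

-12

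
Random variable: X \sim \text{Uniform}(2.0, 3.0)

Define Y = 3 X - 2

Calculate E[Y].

For Y = 3X - 2:
E[Y] = 3 * E[X] - 2
E[X] = (2 + 3)/2 = 2.5
E[Y] = 3 * 2.5 - 2 = 5.5

5.5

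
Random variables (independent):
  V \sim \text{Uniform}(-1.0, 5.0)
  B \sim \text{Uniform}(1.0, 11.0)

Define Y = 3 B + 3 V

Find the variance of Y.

For independent RVs: Var(aX + bY) = a²Var(X) + b²Var(Y)
Var(V) = 3
Var(B) = 8.3333333
Var(Y) = 3²*3 + 3²*8.3333333
= 9*3 + 9*8.3333333 = 102

102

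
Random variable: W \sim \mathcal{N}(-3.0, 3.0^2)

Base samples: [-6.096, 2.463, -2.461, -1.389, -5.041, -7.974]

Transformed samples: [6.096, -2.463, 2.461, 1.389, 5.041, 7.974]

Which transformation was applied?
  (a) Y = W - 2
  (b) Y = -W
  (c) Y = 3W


Checking option (b) Y = -W:
  W = -6.096 -> Y = 6.096 ✓
  W = 2.463 -> Y = -2.463 ✓
  W = -2.461 -> Y = 2.461 ✓
All samples match this transformation.

(b) -W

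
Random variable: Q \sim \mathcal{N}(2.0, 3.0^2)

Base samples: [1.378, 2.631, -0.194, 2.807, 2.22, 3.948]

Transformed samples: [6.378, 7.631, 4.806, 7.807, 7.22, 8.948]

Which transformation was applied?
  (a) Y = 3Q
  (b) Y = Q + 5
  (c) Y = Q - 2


Checking option (b) Y = Q + 5:
  Q = 1.378 -> Y = 6.378 ✓
  Q = 2.631 -> Y = 7.631 ✓
  Q = -0.194 -> Y = 4.806 ✓
All samples match this transformation.

(b) Q + 5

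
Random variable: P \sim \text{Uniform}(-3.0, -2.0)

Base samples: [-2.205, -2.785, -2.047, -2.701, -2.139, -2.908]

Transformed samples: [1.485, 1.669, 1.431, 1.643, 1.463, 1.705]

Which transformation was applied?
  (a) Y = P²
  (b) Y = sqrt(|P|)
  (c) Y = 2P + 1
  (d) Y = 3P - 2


Checking option (b) Y = sqrt(|P|):
  P = -2.205 -> Y = 1.485 ✓
  P = -2.785 -> Y = 1.669 ✓
  P = -2.047 -> Y = 1.431 ✓
All samples match this transformation.

(b) sqrt(|P|)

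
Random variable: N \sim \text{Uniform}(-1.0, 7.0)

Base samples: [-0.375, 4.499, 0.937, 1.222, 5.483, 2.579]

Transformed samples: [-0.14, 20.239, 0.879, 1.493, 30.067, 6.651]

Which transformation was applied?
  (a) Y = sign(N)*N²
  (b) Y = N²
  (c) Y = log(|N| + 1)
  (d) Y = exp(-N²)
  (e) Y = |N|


Checking option (a) Y = sign(N)*N²:
  N = -0.375 -> Y = -0.14 ✓
  N = 4.499 -> Y = 20.239 ✓
  N = 0.937 -> Y = 0.879 ✓
All samples match this transformation.

(a) sign(N)*N²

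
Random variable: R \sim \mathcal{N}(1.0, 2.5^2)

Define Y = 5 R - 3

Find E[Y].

For Y = 5R - 3:
E[Y] = 5 * E[R] - 3
E[R] = 1.0 = 1
E[Y] = 5 * 1 - 3 = 2

2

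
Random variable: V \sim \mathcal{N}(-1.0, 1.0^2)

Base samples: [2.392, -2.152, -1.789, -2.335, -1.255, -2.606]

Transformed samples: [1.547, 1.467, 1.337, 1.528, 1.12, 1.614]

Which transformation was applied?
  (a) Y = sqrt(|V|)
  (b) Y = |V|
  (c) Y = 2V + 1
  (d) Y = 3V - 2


Checking option (a) Y = sqrt(|V|):
  V = 2.392 -> Y = 1.547 ✓
  V = -2.152 -> Y = 1.467 ✓
  V = -1.789 -> Y = 1.337 ✓
All samples match this transformation.

(a) sqrt(|V|)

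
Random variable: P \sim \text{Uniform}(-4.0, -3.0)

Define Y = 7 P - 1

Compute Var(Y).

For Y = aP + b: Var(Y) = a² * Var(P)
Var(P) = (-3 + 4)^2/12 = 0.083333333
Var(Y) = 7² * 0.083333333 = 49 * 0.083333333 = 4.0833333

4.0833333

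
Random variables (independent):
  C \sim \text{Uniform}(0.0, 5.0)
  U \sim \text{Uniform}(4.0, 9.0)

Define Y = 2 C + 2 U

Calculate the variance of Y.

For independent RVs: Var(aX + bY) = a²Var(X) + b²Var(Y)
Var(C) = 2.0833333
Var(U) = 2.0833333
Var(Y) = 2²*2.0833333 + 2²*2.0833333
= 4*2.0833333 + 4*2.0833333 = 16.666667

16.666667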